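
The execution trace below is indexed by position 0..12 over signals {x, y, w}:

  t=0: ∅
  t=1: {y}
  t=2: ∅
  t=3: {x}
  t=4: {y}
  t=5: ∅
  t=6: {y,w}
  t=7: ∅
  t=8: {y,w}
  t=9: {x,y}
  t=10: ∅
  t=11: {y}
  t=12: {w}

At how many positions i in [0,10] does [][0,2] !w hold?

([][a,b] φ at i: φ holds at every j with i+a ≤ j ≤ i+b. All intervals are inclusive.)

5

Evaluate at each i in [0,10]:
  i=0: ✓ (all of [0,2])
  i=1: ✓ (all of [1,3])
  i=2: ✓ (all of [2,4])
  i=3: ✓ (all of [3,5])
  i=4: ✗ (fails at j=6)
  i=5: ✗ (fails at j=6)
  i=6: ✗ (fails at j=6)
  i=7: ✗ (fails at j=8)
  i=8: ✗ (fails at j=8)
  i=9: ✓ (all of [9,11])
  i=10: ✗ (fails at j=12)
Positions where it holds: {0, 1, 2, 3, 9} → 5.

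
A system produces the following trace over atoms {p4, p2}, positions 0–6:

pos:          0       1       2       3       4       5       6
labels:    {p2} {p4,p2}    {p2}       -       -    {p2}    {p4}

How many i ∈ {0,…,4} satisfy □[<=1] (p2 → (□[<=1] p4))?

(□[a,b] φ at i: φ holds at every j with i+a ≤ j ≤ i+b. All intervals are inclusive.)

Evaluate at each i in [0,4]:
  i=0: ✗ (fails at j=0)
  i=1: ✗ (fails at j=1)
  i=2: ✗ (fails at j=2)
  i=3: ✓ (all of [3,4])
  i=4: ✗ (fails at j=5)
Positions where it holds: {3} → 1.

1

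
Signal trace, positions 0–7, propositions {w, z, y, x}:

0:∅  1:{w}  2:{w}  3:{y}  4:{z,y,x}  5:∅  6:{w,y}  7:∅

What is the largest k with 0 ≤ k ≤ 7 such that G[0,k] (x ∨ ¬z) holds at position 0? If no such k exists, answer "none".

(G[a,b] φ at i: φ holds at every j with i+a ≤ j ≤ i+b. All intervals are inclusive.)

(x ∨ ¬z) must hold from j=0 onward; find where it first fails.
  j=0: holds
  j=1: holds
  j=2: holds
  j=3: holds
  j=4: holds
  j=5: holds
  j=6: holds
  j=7: holds
Holds through j=7; largest k = 7.

7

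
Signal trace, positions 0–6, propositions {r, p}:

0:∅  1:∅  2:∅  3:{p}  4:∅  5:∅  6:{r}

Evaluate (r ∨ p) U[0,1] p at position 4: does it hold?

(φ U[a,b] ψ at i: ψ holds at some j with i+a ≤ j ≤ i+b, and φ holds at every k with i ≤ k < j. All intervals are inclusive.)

Need some j in [4,5] with p, and (r ∨ p) at every k in [4,j-1].
  j=4: p false.
  j=5: p false.
No j in the window works → until fails.

False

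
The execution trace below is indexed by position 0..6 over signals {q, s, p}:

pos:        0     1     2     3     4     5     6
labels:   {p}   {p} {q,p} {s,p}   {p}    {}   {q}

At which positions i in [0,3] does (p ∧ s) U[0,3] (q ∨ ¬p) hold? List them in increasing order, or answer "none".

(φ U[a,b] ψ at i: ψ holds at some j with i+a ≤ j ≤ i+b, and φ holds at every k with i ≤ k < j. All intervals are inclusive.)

2

Evaluate at each i in [0,3]:
  i=0: ✗ (lhs fails at k=0 before rhs at j=2)
  i=1: ✗ (lhs fails at k=1 before rhs at j=2)
  i=2: ✓ (rhs at j=2)
  i=3: ✗ (lhs fails at k=4 before rhs at j=5)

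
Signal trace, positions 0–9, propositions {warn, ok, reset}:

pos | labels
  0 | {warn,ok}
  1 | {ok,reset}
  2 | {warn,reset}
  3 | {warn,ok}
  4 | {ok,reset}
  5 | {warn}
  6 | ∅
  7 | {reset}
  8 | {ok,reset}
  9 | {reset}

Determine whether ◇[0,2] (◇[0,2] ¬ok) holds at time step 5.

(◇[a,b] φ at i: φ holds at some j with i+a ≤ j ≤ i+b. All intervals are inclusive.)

Yes

Check ◇[0,2] ¬ok at each j in [5,7]:
  j=5: holds (witness at 5)
  j=6: holds (witness at 6)
  j=7: holds (witness at 7)
Found at j=5 → formula holds.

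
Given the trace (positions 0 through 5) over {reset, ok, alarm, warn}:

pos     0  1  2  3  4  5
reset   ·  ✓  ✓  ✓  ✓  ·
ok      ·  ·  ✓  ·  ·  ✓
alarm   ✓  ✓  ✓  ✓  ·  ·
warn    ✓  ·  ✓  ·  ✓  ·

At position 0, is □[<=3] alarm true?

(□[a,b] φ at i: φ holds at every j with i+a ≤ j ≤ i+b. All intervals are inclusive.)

Check alarm at every j in [0,3]:
  j=0: true
  j=1: true
  j=2: true
  j=3: true
All positions satisfy it → formula holds.

Holds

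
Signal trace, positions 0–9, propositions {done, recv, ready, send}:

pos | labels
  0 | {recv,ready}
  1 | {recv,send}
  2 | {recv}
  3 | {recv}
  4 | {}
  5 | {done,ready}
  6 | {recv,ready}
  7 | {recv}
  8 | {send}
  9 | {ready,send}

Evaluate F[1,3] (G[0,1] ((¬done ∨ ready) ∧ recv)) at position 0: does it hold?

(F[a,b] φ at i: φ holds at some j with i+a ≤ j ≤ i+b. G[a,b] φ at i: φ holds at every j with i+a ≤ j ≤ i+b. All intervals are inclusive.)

Yes

Check G[0,1] ((¬done ∨ ready) ∧ recv) at each j in [1,3]:
  j=1: holds on [1,2]
  j=2: holds on [2,3]
  j=3: fails at 4
Found at j=1 → formula holds.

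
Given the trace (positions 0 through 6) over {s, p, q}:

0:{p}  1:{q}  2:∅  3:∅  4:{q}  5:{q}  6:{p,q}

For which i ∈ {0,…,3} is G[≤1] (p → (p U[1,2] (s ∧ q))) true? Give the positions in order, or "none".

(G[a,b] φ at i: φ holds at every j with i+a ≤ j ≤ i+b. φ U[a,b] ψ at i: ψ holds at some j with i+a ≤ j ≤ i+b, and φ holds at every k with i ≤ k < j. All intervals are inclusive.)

1, 2, 3

Evaluate at each i in [0,3]:
  i=0: ✗ (fails at j=0)
  i=1: ✓ (all of [1,2])
  i=2: ✓ (all of [2,3])
  i=3: ✓ (all of [3,4])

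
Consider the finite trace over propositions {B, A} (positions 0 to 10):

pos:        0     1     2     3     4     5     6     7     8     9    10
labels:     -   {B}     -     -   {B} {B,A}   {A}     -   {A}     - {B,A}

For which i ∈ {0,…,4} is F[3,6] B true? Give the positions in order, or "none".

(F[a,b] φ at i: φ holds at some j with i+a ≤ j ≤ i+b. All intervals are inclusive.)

0, 1, 2, 4

Evaluate at each i in [0,4]:
  i=0: ✓ (witness j=4)
  i=1: ✓ (witness j=4)
  i=2: ✓ (witness j=5)
  i=3: ✗ (none in [6,9])
  i=4: ✓ (witness j=10)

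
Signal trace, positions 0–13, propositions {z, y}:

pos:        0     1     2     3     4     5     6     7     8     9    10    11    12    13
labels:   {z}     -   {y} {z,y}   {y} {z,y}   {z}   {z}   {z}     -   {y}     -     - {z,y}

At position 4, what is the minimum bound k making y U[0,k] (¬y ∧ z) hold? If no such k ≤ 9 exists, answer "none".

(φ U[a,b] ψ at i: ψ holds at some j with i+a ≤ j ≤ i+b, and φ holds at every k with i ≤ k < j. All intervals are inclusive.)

Need earliest j ≥ 4 with (¬y ∧ z), and y at every k in [4,j-1].
  j=4: rhs fails.
  j=5: rhs fails.
  j=6: rhs holds; lhs holds on [4,5]. k = 2.

2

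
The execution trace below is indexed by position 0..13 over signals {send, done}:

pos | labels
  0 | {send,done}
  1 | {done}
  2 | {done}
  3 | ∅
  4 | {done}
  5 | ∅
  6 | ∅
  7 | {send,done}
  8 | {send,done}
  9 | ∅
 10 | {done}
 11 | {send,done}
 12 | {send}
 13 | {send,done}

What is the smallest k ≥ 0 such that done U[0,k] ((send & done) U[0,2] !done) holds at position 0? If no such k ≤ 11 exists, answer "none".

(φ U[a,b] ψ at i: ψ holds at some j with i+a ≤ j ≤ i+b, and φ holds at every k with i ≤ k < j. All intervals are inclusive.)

3

Need earliest j ≥ 0 with ((send & done) U[0,2] !done), and done at every k in [0,j-1].
  j=0: rhs fails.
  j=1: rhs fails.
  j=2: rhs fails.
  j=3: rhs holds; lhs holds on [0,2]. k = 3.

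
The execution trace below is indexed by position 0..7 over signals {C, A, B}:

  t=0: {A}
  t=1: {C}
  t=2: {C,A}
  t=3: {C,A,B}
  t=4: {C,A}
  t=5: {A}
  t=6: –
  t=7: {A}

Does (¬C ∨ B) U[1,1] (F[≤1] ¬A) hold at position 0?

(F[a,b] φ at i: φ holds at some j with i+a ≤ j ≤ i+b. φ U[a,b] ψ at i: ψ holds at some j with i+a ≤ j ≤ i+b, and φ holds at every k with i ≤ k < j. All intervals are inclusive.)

Need some j in [1,1] with F[≤1] ¬A, and (¬C ∨ B) at every k in [0,j-1].
  j=1: F[≤1] ¬A holds; (¬C ∨ B) holds at every k in [0,0] → satisfied.

True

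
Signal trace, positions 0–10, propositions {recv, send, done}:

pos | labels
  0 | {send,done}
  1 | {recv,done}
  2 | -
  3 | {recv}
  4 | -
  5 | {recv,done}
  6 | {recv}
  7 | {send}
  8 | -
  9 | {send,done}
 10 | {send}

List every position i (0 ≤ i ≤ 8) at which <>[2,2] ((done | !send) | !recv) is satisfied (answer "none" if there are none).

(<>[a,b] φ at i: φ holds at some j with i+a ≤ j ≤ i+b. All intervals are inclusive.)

0, 1, 2, 3, 4, 5, 6, 7, 8

Evaluate at each i in [0,8]:
  i=0: ✓ (witness j=2)
  i=1: ✓ (witness j=3)
  i=2: ✓ (witness j=4)
  i=3: ✓ (witness j=5)
  i=4: ✓ (witness j=6)
  i=5: ✓ (witness j=7)
  i=6: ✓ (witness j=8)
  i=7: ✓ (witness j=9)
  i=8: ✓ (witness j=10)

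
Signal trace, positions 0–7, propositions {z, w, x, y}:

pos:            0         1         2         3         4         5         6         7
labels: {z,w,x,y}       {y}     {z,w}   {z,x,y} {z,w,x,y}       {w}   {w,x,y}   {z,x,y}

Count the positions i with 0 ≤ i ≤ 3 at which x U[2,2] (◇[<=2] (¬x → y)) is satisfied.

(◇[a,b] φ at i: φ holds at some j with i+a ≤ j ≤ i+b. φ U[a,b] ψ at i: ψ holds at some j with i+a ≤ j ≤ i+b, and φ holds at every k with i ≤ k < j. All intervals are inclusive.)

1

Evaluate at each i in [0,3]:
  i=0: ✗ (lhs fails at k=1 before rhs at j=2)
  i=1: ✗ (lhs fails at k=1 before rhs at j=3)
  i=2: ✗ (lhs fails at k=2 before rhs at j=4)
  i=3: ✓ (rhs at j=5; lhs holds on [3,4])
Positions where it holds: {3} → 1.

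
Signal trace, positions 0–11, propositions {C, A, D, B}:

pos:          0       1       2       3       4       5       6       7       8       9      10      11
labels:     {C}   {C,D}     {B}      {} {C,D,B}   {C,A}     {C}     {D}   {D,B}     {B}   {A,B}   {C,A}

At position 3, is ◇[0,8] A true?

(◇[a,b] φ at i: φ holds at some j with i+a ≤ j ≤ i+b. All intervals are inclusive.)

Yes

Check A at each j in [3,11]:
  j=3: false
  j=4: false
  j=5: true
  j=6: false
  j=7: false
  j=8: false
  j=9: false
  j=10: true
  j=11: true
Found at j=5 → formula holds.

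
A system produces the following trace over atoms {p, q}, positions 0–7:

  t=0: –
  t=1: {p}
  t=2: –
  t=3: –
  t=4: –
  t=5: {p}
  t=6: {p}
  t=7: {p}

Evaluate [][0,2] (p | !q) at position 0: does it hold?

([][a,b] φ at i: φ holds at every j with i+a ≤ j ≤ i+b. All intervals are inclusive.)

True

Check (p | !q) at every j in [0,2]:
  j=0: true
  j=1: true
  j=2: true
All positions satisfy it → formula holds.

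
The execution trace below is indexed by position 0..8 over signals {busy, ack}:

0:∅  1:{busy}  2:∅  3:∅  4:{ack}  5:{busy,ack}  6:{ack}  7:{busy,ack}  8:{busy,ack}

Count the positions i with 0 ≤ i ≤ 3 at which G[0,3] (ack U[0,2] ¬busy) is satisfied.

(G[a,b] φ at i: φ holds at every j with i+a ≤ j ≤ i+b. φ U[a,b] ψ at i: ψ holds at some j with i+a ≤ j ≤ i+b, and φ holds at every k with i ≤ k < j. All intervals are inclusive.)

2

Evaluate at each i in [0,3]:
  i=0: ✗ (fails at j=1)
  i=1: ✗ (fails at j=1)
  i=2: ✓ (all of [2,5])
  i=3: ✓ (all of [3,6])
Positions where it holds: {2, 3} → 2.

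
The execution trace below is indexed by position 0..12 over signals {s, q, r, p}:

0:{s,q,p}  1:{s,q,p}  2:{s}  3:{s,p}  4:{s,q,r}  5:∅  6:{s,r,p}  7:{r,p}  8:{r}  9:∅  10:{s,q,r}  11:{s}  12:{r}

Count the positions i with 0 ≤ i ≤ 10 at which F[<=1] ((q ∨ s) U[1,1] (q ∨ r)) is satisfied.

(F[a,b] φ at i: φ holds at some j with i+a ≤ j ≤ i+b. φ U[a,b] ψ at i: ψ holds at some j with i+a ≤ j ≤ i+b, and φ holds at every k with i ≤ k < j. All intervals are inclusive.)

6

Evaluate at each i in [0,10]:
  i=0: ✓ (witness j=0)
  i=1: ✗ (none in [1,2])
  i=2: ✓ (witness j=3)
  i=3: ✓ (witness j=3)
  i=4: ✗ (none in [4,5])
  i=5: ✓ (witness j=6)
  i=6: ✓ (witness j=6)
  i=7: ✗ (none in [7,8])
  i=8: ✗ (none in [8,9])
  i=9: ✗ (none in [9,10])
  i=10: ✓ (witness j=11)
Positions where it holds: {0, 2, 3, 5, 6, 10} → 6.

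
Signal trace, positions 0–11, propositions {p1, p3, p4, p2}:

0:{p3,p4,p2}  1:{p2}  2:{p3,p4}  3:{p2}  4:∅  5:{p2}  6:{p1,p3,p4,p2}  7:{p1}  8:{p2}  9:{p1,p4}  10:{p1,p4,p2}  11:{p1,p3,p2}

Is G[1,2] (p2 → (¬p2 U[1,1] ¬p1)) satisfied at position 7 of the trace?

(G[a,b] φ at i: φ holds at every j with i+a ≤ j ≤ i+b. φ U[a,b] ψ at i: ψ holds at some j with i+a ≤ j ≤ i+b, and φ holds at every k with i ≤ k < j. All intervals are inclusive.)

Check (p2 → (¬p2 U[1,1] ¬p1)) at every j in [8,9]:
  j=8: antecedent true; consequent fails → ✗
  j=9: antecedent false → ✓
Fails at j=8 → formula fails.

No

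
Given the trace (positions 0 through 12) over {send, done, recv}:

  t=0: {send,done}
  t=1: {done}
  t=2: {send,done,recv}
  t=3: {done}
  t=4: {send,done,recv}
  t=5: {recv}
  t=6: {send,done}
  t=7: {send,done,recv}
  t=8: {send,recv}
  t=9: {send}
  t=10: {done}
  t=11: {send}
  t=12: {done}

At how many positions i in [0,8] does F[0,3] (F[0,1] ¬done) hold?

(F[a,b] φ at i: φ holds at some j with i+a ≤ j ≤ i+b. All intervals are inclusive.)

Evaluate at each i in [0,8]:
  i=0: ✗ (none in [0,3])
  i=1: ✓ (witness j=4)
  i=2: ✓ (witness j=4)
  i=3: ✓ (witness j=4)
  i=4: ✓ (witness j=4)
  i=5: ✓ (witness j=5)
  i=6: ✓ (witness j=7)
  i=7: ✓ (witness j=7)
  i=8: ✓ (witness j=8)
Positions where it holds: {1, 2, 3, 4, 5, 6, 7, 8} → 8.

8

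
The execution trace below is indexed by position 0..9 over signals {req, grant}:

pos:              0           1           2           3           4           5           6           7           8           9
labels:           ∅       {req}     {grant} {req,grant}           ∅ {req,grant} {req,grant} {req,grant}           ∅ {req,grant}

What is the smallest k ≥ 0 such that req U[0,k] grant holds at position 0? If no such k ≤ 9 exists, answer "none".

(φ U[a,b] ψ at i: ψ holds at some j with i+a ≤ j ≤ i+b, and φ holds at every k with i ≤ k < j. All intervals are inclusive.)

Need earliest j ≥ 0 with grant, and req at every k in [0,j-1].
  j=0: rhs fails.
  j=1: rhs fails.
  j=2: rhs holds but lhs fails at k=0.
  j=3: rhs holds but lhs fails at k=0.
  j=4: rhs fails.
  j=5: rhs holds but lhs fails at k=0.
  j=6: rhs holds but lhs fails at k=0.
  j=7: rhs holds but lhs fails at k=0.
  j=8: rhs fails.
  j=9: rhs holds but lhs fails at k=0.
No witness within the range → none.

none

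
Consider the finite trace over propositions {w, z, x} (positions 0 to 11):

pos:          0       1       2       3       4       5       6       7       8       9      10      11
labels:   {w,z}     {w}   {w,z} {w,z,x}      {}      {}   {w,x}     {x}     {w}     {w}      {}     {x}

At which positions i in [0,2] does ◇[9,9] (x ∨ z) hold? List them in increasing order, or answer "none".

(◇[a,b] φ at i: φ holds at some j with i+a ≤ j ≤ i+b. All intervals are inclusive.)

2

Evaluate at each i in [0,2]:
  i=0: ✗ (none in [9,9])
  i=1: ✗ (none in [10,10])
  i=2: ✓ (witness j=11)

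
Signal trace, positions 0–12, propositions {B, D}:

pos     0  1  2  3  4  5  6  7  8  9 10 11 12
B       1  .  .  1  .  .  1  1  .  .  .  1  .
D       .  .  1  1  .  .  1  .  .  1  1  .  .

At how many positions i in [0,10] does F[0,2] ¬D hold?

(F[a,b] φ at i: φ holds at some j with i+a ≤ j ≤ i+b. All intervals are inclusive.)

11

Evaluate at each i in [0,10]:
  i=0: ✓ (witness j=0)
  i=1: ✓ (witness j=1)
  i=2: ✓ (witness j=4)
  i=3: ✓ (witness j=4)
  i=4: ✓ (witness j=4)
  i=5: ✓ (witness j=5)
  i=6: ✓ (witness j=7)
  i=7: ✓ (witness j=7)
  i=8: ✓ (witness j=8)
  i=9: ✓ (witness j=11)
  i=10: ✓ (witness j=11)
Positions where it holds: {0, 1, 2, 3, 4, 5, 6, 7, 8, 9, 10} → 11.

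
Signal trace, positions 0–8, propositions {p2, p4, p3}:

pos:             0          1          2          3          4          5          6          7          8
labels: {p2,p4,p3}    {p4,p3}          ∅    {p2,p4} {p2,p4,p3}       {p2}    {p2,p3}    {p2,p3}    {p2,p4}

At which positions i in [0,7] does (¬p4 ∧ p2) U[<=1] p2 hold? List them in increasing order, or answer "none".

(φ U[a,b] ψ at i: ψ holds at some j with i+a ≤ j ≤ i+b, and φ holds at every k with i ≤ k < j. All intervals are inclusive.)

Evaluate at each i in [0,7]:
  i=0: ✓ (rhs at j=0)
  i=1: ✗ (no rhs in [1,2])
  i=2: ✗ (lhs fails at k=2 before rhs at j=3)
  i=3: ✓ (rhs at j=3)
  i=4: ✓ (rhs at j=4)
  i=5: ✓ (rhs at j=5)
  i=6: ✓ (rhs at j=6)
  i=7: ✓ (rhs at j=7)

0, 3, 4, 5, 6, 7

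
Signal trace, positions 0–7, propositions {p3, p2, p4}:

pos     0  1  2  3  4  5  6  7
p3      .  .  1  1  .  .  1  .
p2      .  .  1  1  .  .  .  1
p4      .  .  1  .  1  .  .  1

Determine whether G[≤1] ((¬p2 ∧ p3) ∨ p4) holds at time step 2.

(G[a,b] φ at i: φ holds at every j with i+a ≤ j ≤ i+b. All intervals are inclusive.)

Check ((¬p2 ∧ p3) ∨ p4) at every j in [2,3]:
  j=2: true
  j=3: false
Fails at j=3 → formula fails.

False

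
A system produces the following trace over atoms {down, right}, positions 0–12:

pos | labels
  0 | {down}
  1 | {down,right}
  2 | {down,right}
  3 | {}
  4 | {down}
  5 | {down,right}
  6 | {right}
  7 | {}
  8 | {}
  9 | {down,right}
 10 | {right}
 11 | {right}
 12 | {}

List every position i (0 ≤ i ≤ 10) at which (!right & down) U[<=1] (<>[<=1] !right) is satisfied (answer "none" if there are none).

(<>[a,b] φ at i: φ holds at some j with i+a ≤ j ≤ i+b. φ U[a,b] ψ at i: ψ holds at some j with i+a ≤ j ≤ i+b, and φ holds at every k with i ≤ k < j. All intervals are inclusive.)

0, 2, 3, 4, 6, 7, 8

Evaluate at each i in [0,10]:
  i=0: ✓ (rhs at j=0)
  i=1: ✗ (lhs fails at k=1 before rhs at j=2)
  i=2: ✓ (rhs at j=2)
  i=3: ✓ (rhs at j=3)
  i=4: ✓ (rhs at j=4)
  i=5: ✗ (lhs fails at k=5 before rhs at j=6)
  i=6: ✓ (rhs at j=6)
  i=7: ✓ (rhs at j=7)
  i=8: ✓ (rhs at j=8)
  i=9: ✗ (no rhs in [9,10])
  i=10: ✗ (lhs fails at k=10 before rhs at j=11)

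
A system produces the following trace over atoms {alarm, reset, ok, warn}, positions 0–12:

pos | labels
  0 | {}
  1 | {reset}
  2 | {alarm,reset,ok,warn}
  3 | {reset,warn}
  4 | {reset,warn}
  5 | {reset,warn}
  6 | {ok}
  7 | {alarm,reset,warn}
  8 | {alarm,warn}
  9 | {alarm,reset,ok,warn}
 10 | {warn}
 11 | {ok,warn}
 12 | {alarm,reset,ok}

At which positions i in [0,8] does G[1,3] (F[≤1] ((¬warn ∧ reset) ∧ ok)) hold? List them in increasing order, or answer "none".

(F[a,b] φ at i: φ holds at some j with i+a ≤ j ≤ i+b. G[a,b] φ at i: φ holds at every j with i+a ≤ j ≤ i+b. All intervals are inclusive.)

Evaluate at each i in [0,8]:
  i=0: ✗ (fails at j=1)
  i=1: ✗ (fails at j=2)
  i=2: ✗ (fails at j=3)
  i=3: ✗ (fails at j=4)
  i=4: ✗ (fails at j=5)
  i=5: ✗ (fails at j=6)
  i=6: ✗ (fails at j=7)
  i=7: ✗ (fails at j=8)
  i=8: ✗ (fails at j=9)

none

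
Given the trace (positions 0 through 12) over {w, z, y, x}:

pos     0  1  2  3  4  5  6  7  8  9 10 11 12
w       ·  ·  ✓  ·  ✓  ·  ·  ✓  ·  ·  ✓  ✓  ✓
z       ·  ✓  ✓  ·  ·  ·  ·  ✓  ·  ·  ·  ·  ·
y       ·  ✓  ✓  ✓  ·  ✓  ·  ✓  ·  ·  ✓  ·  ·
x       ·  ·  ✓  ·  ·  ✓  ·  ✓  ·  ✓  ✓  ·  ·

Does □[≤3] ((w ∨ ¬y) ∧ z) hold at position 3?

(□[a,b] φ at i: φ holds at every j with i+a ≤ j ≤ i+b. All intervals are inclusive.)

False

Check ((w ∨ ¬y) ∧ z) at every j in [3,6]:
  j=3: false
  j=4: false
  j=5: false
  j=6: false
Fails at j=3 → formula fails.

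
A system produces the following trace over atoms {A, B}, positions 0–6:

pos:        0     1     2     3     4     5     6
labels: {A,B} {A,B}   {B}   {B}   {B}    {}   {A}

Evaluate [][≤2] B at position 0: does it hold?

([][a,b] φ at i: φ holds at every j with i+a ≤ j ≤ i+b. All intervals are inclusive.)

Holds

Check B at every j in [0,2]:
  j=0: true
  j=1: true
  j=2: true
All positions satisfy it → formula holds.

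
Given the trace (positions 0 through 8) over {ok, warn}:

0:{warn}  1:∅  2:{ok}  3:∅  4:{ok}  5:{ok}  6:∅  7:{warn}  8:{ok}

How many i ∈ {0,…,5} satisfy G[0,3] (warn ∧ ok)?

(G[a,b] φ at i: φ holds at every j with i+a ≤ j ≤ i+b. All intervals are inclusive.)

0

Evaluate at each i in [0,5]:
  i=0: ✗ (fails at j=0)
  i=1: ✗ (fails at j=1)
  i=2: ✗ (fails at j=2)
  i=3: ✗ (fails at j=3)
  i=4: ✗ (fails at j=4)
  i=5: ✗ (fails at j=5)
Positions where it holds: {} → 0.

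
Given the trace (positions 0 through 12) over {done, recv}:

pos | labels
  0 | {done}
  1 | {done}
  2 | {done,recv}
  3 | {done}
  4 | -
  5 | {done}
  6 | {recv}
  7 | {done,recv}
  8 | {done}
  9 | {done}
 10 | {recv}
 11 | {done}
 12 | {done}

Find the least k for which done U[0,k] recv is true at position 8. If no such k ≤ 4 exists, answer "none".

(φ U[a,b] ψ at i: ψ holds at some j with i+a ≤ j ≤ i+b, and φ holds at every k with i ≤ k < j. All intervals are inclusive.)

2

Need earliest j ≥ 8 with recv, and done at every k in [8,j-1].
  j=8: rhs fails.
  j=9: rhs fails.
  j=10: rhs holds; lhs holds on [8,9]. k = 2.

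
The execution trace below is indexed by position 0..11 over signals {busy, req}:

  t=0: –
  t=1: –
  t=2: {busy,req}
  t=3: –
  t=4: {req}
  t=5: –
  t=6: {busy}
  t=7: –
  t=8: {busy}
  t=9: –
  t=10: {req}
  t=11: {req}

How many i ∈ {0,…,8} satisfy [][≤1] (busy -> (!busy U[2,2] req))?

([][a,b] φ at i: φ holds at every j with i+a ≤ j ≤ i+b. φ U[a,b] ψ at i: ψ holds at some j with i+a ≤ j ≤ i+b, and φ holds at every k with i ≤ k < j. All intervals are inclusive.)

Evaluate at each i in [0,8]:
  i=0: ✓ (all of [0,1])
  i=1: ✗ (fails at j=2)
  i=2: ✗ (fails at j=2)
  i=3: ✓ (all of [3,4])
  i=4: ✓ (all of [4,5])
  i=5: ✗ (fails at j=6)
  i=6: ✗ (fails at j=6)
  i=7: ✗ (fails at j=8)
  i=8: ✗ (fails at j=8)
Positions where it holds: {0, 3, 4} → 3.

3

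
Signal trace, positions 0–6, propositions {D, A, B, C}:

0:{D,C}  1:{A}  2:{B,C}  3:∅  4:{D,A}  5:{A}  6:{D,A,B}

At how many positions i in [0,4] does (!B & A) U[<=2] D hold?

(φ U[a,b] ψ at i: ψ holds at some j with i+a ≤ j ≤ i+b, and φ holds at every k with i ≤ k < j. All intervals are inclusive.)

2

Evaluate at each i in [0,4]:
  i=0: ✓ (rhs at j=0)
  i=1: ✗ (no rhs in [1,3])
  i=2: ✗ (lhs fails at k=2 before rhs at j=4)
  i=3: ✗ (lhs fails at k=3 before rhs at j=4)
  i=4: ✓ (rhs at j=4)
Positions where it holds: {0, 4} → 2.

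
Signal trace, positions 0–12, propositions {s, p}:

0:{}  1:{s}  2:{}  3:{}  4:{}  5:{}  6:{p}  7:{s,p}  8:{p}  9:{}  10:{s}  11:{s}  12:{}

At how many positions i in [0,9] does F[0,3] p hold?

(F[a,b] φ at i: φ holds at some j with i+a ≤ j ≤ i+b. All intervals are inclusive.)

6

Evaluate at each i in [0,9]:
  i=0: ✗ (none in [0,3])
  i=1: ✗ (none in [1,4])
  i=2: ✗ (none in [2,5])
  i=3: ✓ (witness j=6)
  i=4: ✓ (witness j=6)
  i=5: ✓ (witness j=6)
  i=6: ✓ (witness j=6)
  i=7: ✓ (witness j=7)
  i=8: ✓ (witness j=8)
  i=9: ✗ (none in [9,12])
Positions where it holds: {3, 4, 5, 6, 7, 8} → 6.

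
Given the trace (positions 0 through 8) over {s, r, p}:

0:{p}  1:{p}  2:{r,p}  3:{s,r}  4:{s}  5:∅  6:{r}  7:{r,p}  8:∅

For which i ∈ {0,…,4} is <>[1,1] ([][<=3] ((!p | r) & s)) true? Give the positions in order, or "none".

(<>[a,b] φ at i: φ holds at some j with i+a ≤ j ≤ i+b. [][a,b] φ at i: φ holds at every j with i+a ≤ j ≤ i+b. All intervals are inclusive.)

none

Evaluate at each i in [0,4]:
  i=0: ✗ (none in [1,1])
  i=1: ✗ (none in [2,2])
  i=2: ✗ (none in [3,3])
  i=3: ✗ (none in [4,4])
  i=4: ✗ (none in [5,5])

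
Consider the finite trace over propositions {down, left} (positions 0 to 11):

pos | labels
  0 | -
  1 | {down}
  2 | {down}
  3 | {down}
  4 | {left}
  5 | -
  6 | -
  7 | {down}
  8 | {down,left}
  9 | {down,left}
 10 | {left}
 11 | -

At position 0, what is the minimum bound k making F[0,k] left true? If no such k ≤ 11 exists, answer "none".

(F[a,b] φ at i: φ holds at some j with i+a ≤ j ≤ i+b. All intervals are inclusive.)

Scan j = 0,1,… for left:
  j=0: fails
  j=1: fails
  j=2: fails
  j=3: fails
  j=4: holds
First hit at j=4, so smallest k = 4-0 = 4.

4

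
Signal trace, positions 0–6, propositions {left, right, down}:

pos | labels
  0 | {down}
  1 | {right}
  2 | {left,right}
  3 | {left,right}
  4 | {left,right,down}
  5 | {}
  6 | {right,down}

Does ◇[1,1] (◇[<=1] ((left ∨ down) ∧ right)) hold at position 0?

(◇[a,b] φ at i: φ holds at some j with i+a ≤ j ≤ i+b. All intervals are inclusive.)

True

Check ◇[<=1] ((left ∨ down) ∧ right) at each j in [1,1]:
  j=1: holds (witness at 2)
Found at j=1 → formula holds.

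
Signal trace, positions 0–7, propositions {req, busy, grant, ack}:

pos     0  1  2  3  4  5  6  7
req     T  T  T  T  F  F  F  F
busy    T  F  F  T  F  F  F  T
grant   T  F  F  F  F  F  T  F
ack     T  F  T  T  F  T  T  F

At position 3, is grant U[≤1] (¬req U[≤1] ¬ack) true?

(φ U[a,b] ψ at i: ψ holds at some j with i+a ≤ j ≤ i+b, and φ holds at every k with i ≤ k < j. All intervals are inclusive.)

Need some j in [3,4] with (¬req U[≤1] ¬ack), and grant at every k in [3,j-1].
  j=3: (¬req U[≤1] ¬ack) — fails.
  j=4: (¬req U[≤1] ¬ack) holds, but grant fails at k=3 → not this j.
No j in the window works → until fails.

False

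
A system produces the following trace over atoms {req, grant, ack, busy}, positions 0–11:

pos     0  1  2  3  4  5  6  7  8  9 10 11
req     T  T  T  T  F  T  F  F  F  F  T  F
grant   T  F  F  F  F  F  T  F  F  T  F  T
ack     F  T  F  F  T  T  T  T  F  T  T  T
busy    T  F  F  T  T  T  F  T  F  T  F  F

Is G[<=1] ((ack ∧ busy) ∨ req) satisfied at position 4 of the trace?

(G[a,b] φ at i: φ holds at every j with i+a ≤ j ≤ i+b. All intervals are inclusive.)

Check ((ack ∧ busy) ∨ req) at every j in [4,5]:
  j=4: true
  j=5: true
All positions satisfy it → formula holds.

True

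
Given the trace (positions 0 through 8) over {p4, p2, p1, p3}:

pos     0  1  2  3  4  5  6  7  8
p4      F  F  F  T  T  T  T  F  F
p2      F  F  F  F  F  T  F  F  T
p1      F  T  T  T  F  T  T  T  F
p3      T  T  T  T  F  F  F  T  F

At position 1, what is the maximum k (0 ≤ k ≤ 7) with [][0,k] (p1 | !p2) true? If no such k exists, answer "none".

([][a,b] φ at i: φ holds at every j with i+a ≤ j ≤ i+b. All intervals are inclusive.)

(p1 | !p2) must hold from j=1 onward; find where it first fails.
  j=1: holds
  j=2: holds
  j=3: holds
  j=4: holds
  j=5: holds
  j=6: holds
  j=7: holds
  j=8: fails
Holds on [1,7], so largest k = 6.

6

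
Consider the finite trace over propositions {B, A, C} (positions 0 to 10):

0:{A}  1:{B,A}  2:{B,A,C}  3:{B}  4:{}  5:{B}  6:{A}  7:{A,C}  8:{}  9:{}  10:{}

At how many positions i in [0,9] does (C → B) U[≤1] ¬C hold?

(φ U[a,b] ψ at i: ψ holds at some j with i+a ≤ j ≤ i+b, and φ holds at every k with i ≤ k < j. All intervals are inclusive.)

Evaluate at each i in [0,9]:
  i=0: ✓ (rhs at j=0)
  i=1: ✓ (rhs at j=1)
  i=2: ✓ (rhs at j=3; lhs holds on [2,2])
  i=3: ✓ (rhs at j=3)
  i=4: ✓ (rhs at j=4)
  i=5: ✓ (rhs at j=5)
  i=6: ✓ (rhs at j=6)
  i=7: ✗ (lhs fails at k=7 before rhs at j=8)
  i=8: ✓ (rhs at j=8)
  i=9: ✓ (rhs at j=9)
Positions where it holds: {0, 1, 2, 3, 4, 5, 6, 8, 9} → 9.

9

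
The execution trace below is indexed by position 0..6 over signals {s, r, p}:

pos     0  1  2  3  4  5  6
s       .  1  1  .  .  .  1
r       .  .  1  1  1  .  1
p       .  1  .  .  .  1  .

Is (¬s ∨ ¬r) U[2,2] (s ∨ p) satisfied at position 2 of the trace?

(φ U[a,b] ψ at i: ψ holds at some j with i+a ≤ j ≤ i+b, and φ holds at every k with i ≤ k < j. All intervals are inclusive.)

No

Need some j in [4,4] with (s ∨ p), and (¬s ∨ ¬r) at every k in [2,j-1].
  j=4: (s ∨ p) false.
No j in the window works → until fails.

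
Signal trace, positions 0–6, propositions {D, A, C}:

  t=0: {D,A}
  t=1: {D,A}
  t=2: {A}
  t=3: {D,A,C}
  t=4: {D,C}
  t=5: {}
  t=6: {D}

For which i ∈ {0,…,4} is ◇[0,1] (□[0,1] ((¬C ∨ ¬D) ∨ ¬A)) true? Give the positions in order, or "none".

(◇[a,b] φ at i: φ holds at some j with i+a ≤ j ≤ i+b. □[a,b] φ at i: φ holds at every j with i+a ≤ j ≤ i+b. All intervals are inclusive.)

0, 1, 3, 4

Evaluate at each i in [0,4]:
  i=0: ✓ (witness j=0)
  i=1: ✓ (witness j=1)
  i=2: ✗ (none in [2,3])
  i=3: ✓ (witness j=4)
  i=4: ✓ (witness j=4)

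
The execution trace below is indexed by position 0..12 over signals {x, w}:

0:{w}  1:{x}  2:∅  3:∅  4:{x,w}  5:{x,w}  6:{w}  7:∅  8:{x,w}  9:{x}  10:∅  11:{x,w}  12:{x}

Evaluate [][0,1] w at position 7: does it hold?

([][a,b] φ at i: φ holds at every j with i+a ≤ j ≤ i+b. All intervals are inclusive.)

Check w at every j in [7,8]:
  j=7: false
  j=8: true
Fails at j=7 → formula fails.

Does not hold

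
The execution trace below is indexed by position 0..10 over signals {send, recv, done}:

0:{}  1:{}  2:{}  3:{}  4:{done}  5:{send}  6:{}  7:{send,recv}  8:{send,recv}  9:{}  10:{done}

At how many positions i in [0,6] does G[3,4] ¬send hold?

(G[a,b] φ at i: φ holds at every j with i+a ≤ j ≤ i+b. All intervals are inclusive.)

2

Evaluate at each i in [0,6]:
  i=0: ✓ (all of [3,4])
  i=1: ✗ (fails at j=5)
  i=2: ✗ (fails at j=5)
  i=3: ✗ (fails at j=7)
  i=4: ✗ (fails at j=7)
  i=5: ✗ (fails at j=8)
  i=6: ✓ (all of [9,10])
Positions where it holds: {0, 6} → 2.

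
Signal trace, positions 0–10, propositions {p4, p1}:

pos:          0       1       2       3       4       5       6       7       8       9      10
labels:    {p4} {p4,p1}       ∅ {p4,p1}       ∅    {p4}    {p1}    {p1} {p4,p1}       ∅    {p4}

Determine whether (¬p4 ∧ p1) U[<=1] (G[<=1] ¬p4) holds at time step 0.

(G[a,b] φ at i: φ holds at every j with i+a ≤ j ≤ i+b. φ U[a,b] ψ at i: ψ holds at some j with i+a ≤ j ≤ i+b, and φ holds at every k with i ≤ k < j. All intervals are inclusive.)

Need some j in [0,1] with G[<=1] ¬p4, and (¬p4 ∧ p1) at every k in [0,j-1].
  j=0: G[<=1] ¬p4 — fails at 0.
  j=1: G[<=1] ¬p4 — fails at 1.
No j in the window works → until fails.

False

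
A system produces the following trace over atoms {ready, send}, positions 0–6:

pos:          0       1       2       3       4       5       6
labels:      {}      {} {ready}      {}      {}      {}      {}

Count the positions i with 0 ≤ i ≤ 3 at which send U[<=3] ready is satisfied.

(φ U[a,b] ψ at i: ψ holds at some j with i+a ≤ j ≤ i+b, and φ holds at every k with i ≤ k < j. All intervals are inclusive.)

Evaluate at each i in [0,3]:
  i=0: ✗ (lhs fails at k=0 before rhs at j=2)
  i=1: ✗ (lhs fails at k=1 before rhs at j=2)
  i=2: ✓ (rhs at j=2)
  i=3: ✗ (no rhs in [3,6])
Positions where it holds: {2} → 1.

1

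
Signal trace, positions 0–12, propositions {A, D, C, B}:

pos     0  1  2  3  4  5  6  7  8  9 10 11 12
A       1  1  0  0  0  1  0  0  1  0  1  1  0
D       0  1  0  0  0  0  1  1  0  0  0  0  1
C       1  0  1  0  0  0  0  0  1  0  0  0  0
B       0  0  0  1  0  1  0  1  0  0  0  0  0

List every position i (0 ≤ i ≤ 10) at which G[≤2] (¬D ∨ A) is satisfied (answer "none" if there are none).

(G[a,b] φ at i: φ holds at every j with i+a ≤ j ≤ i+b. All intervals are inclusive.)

0, 1, 2, 3, 8, 9

Evaluate at each i in [0,10]:
  i=0: ✓ (all of [0,2])
  i=1: ✓ (all of [1,3])
  i=2: ✓ (all of [2,4])
  i=3: ✓ (all of [3,5])
  i=4: ✗ (fails at j=6)
  i=5: ✗ (fails at j=6)
  i=6: ✗ (fails at j=6)
  i=7: ✗ (fails at j=7)
  i=8: ✓ (all of [8,10])
  i=9: ✓ (all of [9,11])
  i=10: ✗ (fails at j=12)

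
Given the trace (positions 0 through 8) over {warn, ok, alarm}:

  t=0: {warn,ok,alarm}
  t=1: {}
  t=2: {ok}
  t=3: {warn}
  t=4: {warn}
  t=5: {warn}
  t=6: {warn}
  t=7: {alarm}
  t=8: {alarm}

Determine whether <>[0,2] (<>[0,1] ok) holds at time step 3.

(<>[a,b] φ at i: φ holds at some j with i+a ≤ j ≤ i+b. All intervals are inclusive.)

Check <>[0,1] ok at each j in [3,5]:
  j=3: fails (none in [3,4])
  j=4: fails (none in [4,5])
  j=5: fails (none in [5,6])
No position in the window satisfies it → formula fails.

Does not hold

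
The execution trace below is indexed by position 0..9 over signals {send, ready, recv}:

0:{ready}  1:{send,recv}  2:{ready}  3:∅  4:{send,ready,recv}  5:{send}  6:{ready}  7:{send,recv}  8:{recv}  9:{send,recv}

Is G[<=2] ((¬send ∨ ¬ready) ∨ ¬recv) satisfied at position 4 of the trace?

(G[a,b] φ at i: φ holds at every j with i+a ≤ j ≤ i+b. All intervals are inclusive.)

Check ((¬send ∨ ¬ready) ∨ ¬recv) at every j in [4,6]:
  j=4: false
  j=5: true
  j=6: true
Fails at j=4 → formula fails.

False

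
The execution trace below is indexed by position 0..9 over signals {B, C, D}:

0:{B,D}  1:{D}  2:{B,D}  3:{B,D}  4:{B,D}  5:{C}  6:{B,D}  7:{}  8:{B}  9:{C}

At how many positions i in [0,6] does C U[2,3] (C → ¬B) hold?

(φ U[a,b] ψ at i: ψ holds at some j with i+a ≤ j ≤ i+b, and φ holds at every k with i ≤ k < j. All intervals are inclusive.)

0

Evaluate at each i in [0,6]:
  i=0: ✗ (lhs fails at k=0 before rhs at j=2)
  i=1: ✗ (lhs fails at k=1 before rhs at j=3)
  i=2: ✗ (lhs fails at k=2 before rhs at j=4)
  i=3: ✗ (lhs fails at k=3 before rhs at j=5)
  i=4: ✗ (lhs fails at k=4 before rhs at j=6)
  i=5: ✗ (lhs fails at k=6 before rhs at j=7)
  i=6: ✗ (lhs fails at k=6 before rhs at j=8)
Positions where it holds: {} → 0.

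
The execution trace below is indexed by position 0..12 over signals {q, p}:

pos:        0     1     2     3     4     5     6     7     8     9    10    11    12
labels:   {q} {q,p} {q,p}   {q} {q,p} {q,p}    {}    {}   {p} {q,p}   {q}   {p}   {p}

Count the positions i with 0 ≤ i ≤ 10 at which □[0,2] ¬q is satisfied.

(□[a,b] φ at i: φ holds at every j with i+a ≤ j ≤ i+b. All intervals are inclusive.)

Evaluate at each i in [0,10]:
  i=0: ✗ (fails at j=0)
  i=1: ✗ (fails at j=1)
  i=2: ✗ (fails at j=2)
  i=3: ✗ (fails at j=3)
  i=4: ✗ (fails at j=4)
  i=5: ✗ (fails at j=5)
  i=6: ✓ (all of [6,8])
  i=7: ✗ (fails at j=9)
  i=8: ✗ (fails at j=9)
  i=9: ✗ (fails at j=9)
  i=10: ✗ (fails at j=10)
Positions where it holds: {6} → 1.

1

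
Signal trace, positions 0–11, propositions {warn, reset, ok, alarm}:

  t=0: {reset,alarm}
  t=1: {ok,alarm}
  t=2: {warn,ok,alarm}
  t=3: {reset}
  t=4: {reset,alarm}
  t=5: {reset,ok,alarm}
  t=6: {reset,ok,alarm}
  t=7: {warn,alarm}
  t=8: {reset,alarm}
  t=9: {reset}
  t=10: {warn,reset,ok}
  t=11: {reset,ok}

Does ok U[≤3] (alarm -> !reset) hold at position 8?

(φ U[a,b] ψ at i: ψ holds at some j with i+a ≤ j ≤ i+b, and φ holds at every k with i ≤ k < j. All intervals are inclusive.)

No

Need some j in [8,11] with (alarm -> !reset), and ok at every k in [8,j-1].
  j=8: (alarm -> !reset) false.
  j=9: (alarm -> !reset) holds, but ok fails at k=8 → not this j.
  j=10: (alarm -> !reset) holds, but ok fails at k=8 → not this j.
  j=11: (alarm -> !reset) holds, but ok fails at k=8 → not this j.
No j in the window works → until fails.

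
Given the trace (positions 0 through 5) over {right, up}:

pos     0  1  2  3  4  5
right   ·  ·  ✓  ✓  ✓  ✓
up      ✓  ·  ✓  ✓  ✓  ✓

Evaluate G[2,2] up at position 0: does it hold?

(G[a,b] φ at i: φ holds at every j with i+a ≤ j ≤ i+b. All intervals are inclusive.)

True

Check up at every j in [2,2]:
  j=2: true
All positions satisfy it → formula holds.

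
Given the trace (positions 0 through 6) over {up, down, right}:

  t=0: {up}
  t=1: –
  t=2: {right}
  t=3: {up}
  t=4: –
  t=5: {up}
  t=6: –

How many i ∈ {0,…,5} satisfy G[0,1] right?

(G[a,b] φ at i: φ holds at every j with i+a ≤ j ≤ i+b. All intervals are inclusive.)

Evaluate at each i in [0,5]:
  i=0: ✗ (fails at j=0)
  i=1: ✗ (fails at j=1)
  i=2: ✗ (fails at j=3)
  i=3: ✗ (fails at j=3)
  i=4: ✗ (fails at j=4)
  i=5: ✗ (fails at j=5)
Positions where it holds: {} → 0.

0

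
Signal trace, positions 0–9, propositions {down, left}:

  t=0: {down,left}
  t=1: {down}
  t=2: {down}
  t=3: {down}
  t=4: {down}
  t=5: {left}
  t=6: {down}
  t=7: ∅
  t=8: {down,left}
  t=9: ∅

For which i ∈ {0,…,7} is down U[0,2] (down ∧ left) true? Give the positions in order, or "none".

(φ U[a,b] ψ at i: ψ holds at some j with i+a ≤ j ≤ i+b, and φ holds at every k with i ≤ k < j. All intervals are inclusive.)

Evaluate at each i in [0,7]:
  i=0: ✓ (rhs at j=0)
  i=1: ✗ (no rhs in [1,3])
  i=2: ✗ (no rhs in [2,4])
  i=3: ✗ (no rhs in [3,5])
  i=4: ✗ (no rhs in [4,6])
  i=5: ✗ (no rhs in [5,7])
  i=6: ✗ (lhs fails at k=7 before rhs at j=8)
  i=7: ✗ (lhs fails at k=7 before rhs at j=8)

0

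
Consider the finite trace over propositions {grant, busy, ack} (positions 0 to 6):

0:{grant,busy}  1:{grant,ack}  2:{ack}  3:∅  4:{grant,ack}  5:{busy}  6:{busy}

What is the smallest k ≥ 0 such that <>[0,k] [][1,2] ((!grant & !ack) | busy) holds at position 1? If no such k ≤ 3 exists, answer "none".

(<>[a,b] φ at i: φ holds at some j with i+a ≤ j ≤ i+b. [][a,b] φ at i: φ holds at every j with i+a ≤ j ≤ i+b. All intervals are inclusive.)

Scan j = 1,2,… for [][1,2] ((!grant & !ack) | busy):
  j=1: fails
  j=2: fails
  j=3: fails
  j=4: holds
First hit at j=4, so smallest k = 4-1 = 3.

3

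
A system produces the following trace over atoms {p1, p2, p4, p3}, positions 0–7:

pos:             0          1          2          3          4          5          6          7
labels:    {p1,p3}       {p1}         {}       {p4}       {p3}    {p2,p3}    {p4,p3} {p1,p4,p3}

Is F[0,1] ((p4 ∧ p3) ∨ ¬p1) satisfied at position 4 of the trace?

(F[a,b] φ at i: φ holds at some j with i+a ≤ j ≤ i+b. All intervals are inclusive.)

Holds

Check ((p4 ∧ p3) ∨ ¬p1) at each j in [4,5]:
  j=4: true
  j=5: true
Found at j=4 → formula holds.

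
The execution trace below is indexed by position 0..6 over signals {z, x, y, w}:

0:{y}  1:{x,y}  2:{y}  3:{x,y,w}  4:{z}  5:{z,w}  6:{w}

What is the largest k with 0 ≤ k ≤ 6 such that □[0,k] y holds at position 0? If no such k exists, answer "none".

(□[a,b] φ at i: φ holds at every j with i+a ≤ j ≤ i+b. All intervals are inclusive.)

y must hold from j=0 onward; find where it first fails.
  j=0: holds
  j=1: holds
  j=2: holds
  j=3: holds
  j=4: fails
Holds on [0,3], so largest k = 3.

3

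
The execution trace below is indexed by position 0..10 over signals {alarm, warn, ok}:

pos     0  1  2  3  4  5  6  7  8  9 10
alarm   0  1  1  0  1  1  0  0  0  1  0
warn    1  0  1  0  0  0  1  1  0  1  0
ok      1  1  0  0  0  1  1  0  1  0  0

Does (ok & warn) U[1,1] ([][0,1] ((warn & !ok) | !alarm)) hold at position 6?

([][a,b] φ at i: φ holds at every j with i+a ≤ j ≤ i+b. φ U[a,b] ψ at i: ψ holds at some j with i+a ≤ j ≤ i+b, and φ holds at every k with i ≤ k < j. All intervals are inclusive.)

Need some j in [7,7] with [][0,1] ((warn & !ok) | !alarm), and (ok & warn) at every k in [6,j-1].
  j=7: [][0,1] ((warn & !ok) | !alarm) holds; (ok & warn) holds at every k in [6,6] → satisfied.

True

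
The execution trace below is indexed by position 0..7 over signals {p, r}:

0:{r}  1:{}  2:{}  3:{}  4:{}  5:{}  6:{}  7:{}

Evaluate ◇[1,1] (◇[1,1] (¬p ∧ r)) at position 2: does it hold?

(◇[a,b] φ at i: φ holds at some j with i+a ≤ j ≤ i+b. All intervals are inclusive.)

False

Check ◇[1,1] (¬p ∧ r) at each j in [3,3]:
  j=3: fails (none in [4,4])
No position in the window satisfies it → formula fails.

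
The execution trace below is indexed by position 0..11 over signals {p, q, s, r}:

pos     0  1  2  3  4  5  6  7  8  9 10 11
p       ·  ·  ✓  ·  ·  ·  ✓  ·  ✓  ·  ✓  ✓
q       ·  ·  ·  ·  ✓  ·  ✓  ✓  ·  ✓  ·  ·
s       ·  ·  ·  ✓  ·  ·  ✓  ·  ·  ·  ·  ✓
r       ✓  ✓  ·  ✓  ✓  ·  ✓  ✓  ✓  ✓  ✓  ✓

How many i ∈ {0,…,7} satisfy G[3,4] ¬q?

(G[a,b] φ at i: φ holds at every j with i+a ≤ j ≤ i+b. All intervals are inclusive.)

1

Evaluate at each i in [0,7]:
  i=0: ✗ (fails at j=4)
  i=1: ✗ (fails at j=4)
  i=2: ✗ (fails at j=6)
  i=3: ✗ (fails at j=6)
  i=4: ✗ (fails at j=7)
  i=5: ✗ (fails at j=9)
  i=6: ✗ (fails at j=9)
  i=7: ✓ (all of [10,11])
Positions where it holds: {7} → 1.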